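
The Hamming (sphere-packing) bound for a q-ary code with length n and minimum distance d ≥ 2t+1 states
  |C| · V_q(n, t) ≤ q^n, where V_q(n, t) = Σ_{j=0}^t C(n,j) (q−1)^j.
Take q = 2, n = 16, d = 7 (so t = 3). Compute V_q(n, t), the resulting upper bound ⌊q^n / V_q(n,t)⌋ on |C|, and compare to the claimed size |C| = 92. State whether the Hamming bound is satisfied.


V_q(n, t) = 697, q^n = 65536, Hamming bound = 94, |C| = 92 ≤ bound (satisfied).

Step 1: Compute V_q(n, t) = Σ_{j=0}^3 C(n, j) (q−1)^j.
  j = 0: C(16,0)·(1)^0 = 1·1 = 1.
  j = 1: C(16,1)·(1)^1 = 16·1 = 16.
  j = 2: C(16,2)·(1)^2 = 120·1 = 120.
  j = 3: C(16,3)·(1)^3 = 560·1 = 560.
  V_q(n, t) = 1 + 16 + 120 + 560 = 697.
Step 2: q^n = 2^16 = 65536.
Step 3: Hamming bound ⌊q^n / V_q(n,t)⌋ = ⌊65536/697⌋ = 94.
Step 4: Compare |C| = 92 to 94: satisfied.
The claimed |C| lies below the Hamming bound.


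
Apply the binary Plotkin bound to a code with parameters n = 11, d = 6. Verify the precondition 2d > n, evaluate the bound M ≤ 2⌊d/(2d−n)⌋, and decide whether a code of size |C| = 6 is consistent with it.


Plotkin bound M ≤ 12; given |C| = 6 ≤ bound (satisfied).

Check applicability: 2d = 12, n = 11.
2d − n = 1 > 0, so Plotkin applies.
Compute d/(2d−n) = 6/1 ≈ 6.0000.
⌊d/(2d−n)⌋ = 6.
Plotkin bound: M ≤ 2·6 = 12.
Given |C| = 6, check: satisfied.
This |C| is below the Plotkin bound.


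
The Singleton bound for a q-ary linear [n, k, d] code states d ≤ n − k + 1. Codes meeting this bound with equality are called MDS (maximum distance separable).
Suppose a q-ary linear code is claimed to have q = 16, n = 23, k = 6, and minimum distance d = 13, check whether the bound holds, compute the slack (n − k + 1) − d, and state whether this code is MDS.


Singleton RHS = n − k + 1 = 18, slack = 5, bound satisfied, not MDS.

Singleton bound: d ≤ n − k + 1.
Here n = 23, k = 6, so n − k + 1 = 18.
Given d = 13, check d ≤ 18: YES.
Slack = (n − k + 1) − d = 5.
The code is NOT MDS (slack = 5 > 0).
Description: the claimed parameters are [23, 6, 13]_16; such a code would be non-MDS.


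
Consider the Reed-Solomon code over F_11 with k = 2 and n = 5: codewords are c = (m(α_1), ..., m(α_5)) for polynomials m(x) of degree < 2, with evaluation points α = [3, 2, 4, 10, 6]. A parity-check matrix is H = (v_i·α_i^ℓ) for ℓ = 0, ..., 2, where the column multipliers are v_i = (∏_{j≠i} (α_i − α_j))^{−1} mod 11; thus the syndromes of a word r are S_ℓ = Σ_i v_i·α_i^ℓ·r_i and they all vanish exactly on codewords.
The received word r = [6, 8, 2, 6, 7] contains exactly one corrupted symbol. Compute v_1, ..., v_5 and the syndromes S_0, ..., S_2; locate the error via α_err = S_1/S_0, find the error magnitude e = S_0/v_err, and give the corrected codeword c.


S = (1, 3, 9), error at position 1, error magnitude e = 1, c = [5, 8, 2, 6, 7].

Step 1: column multipliers v_i = (∏_{j≠i}(α_i − α_j))^{−1} mod 11.
  i = 1 (α = 3): (3−2)(3−4)(3−10)(3−6) = 1·(−1)·(−7)·(−3) = −21 ≡ 1, so v_1 = 1^{−1} = 1 (mod 11).
  i = 2 (α = 2): (2−3)(2−4)(2−10)(2−6) = (−1)·(−2)·(−8)·(−4) = 64 ≡ 9, so v_2 = 9^{−1} = 5 (mod 11).
  i = 3 (α = 4): (4−3)(4−2)(4−10)(4−6) = 1·2·(−6)·(−2) = 24 ≡ 2, so v_3 = 2^{−1} = 6 (mod 11).
  i = 4 (α = 10): (10−3)(10−2)(10−4)(10−6) = 7·8·6·4 = 1344 ≡ 2, so v_4 = 2^{−1} = 6 (mod 11).
  i = 5 (α = 6): (6−3)(6−2)(6−4)(6−10) = 3·4·2·(−4) = −96 ≡ 3, so v_5 = 3^{−1} = 4 (mod 11).
  v = [1, 5, 6, 6, 4].
Step 2: syndromes of r = [6, 8, 2, 6, 7] (all sums mod 11).
  S_0 = Σ v_i r_i = 1·6 + 5·8 + 6·2 + 6·6 + 4·7 = 122 ≡ 1.
  S_1 = Σ v_i α_i r_i = 1·3·6 + 5·2·8 + 6·4·2 + 6·10·6 + 4·6·7 = 674 ≡ 3.
  α_i^2 mod 11 = [9, 4, 5, 1, 3].
  S_2 = Σ v_i α_i^2 r_i = 1·9·6 + 5·4·8 + 6·5·2 + 6·1·6 + 4·3·7 = 394 ≡ 9.
  S = (1, 3, 9) ≠ 0, so r is not a codeword (an error is present).
Step 3: locate the error. For a single error e at position i, S_ℓ = v_i·e·α_i^ℓ, so α_err = S_1/S_0.
  S_0^{−1} = 1^{−1} = 1 (mod 11), so α_err = 3·1 = 3 ≡ 3 = α_1. Error position i = 1.
  Consistency check: S_2/S_1 = 9·4 = 36 ≡ 3 = α_err ✓ (single-error assumption holds).
Step 4: error magnitude e = S_0/v_1 = S_0·∏_{j≠1}(α_1 − α_j) = 1·1 = 1 ≡ 1 (mod 11).
Step 5: correct position 1: c_1 = r_1 − e = 6 − 1 ≡ 5 (mod 11). Hence c = [5, 8, 2, 6, 7].
  Check: interpolating c through the α_i gives m(x) = 3 + 8·x (degree < 2) with m(α_i) = c_i for every i, so c is indeed a codeword.


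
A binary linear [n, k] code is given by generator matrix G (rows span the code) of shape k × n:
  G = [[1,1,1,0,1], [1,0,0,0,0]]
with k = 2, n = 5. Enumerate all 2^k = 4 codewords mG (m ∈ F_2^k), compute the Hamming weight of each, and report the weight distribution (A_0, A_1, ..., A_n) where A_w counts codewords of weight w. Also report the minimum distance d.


Weight distribution: A_0 = 1, A_1 = 1, A_3 = 1, A_4 = 1. Minimum distance d = 1.

Enumerate all 2^2 = 4 messages m ∈ F_2^2.
For each, compute codeword c = mG in F_2^5, then tally its weight.
  m = 00 → c = 00000, weight = 0.
  m = 10 → c = 11101, weight = 4.
  m = 01 → c = 10000, weight = 1.
  m = 11 → c = 01101, weight = 3.
Tally weights:
  weight 0: 1 codewords.
  weight 1: 1 codewords.
  weight 3: 1 codewords.
  weight 4: 1 codewords.
Minimum distance d = smallest w > 0 with A_w > 0 = 1.
Sanity: Σ A_w = 4 = 2^2 = 4 ✓.


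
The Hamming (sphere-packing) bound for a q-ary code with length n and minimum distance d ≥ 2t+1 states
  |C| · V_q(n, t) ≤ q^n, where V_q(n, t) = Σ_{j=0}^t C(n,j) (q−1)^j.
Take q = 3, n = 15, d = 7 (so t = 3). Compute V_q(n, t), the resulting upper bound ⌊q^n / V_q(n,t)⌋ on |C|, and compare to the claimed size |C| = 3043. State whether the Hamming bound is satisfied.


V_q(n, t) = 4091, q^n = 14348907, Hamming bound = 3507, |C| = 3043 ≤ bound (satisfied).

Step 1: Compute V_q(n, t) = Σ_{j=0}^3 C(n, j) (q−1)^j.
  j = 0: C(15,0)·(2)^0 = 1·1 = 1.
  j = 1: C(15,1)·(2)^1 = 15·2 = 30.
  j = 2: C(15,2)·(2)^2 = 105·4 = 420.
  j = 3: C(15,3)·(2)^3 = 455·8 = 3640.
  V_q(n, t) = 1 + 30 + 420 + 3640 = 4091.
Step 2: q^n = 3^15 = 14348907.
Step 3: Hamming bound ⌊q^n / V_q(n,t)⌋ = ⌊14348907/4091⌋ = 3507.
Step 4: Compare |C| = 3043 to 3507: satisfied.
The claimed |C| lies below the Hamming bound.


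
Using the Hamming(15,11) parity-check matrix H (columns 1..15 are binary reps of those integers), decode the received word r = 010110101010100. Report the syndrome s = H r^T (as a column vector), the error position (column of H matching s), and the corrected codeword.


s = (1, 0, 1, 1)^T, error position = 11, corrected codeword c = 010110101000100

Compute s = H r^T mod 2 one row at a time:
  s_1 = 0 + 1 + 0 + 1 + 0 + 1 + 0 + 0 = 3 ≡ 1 (mod 2).
  s_2 = 1 + 1 + 0 + 1 + 0 + 1 + 0 + 0 = 4 ≡ 0 (mod 2).
  s_3 = 1 + 0 + 0 + 1 + 0 + 1 + 0 + 0 = 3 ≡ 1 (mod 2).
  s_4 = 0 + 0 + 1 + 1 + 1 + 1 + 1 + 0 = 5 ≡ 1 (mod 2).
s = (1, 0, 1, 1)^T — this equals column 11 of H (binary 1011), so error is at position 11.
Correct: flip bit 11 of r = 010110101010100 to get c = 010110101000100.


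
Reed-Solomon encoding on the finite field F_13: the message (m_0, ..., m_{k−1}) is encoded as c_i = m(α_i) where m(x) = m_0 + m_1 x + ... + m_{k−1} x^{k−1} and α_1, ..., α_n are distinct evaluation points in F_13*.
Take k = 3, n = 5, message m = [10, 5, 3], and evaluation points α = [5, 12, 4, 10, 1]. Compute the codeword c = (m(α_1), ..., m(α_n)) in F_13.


c = [6, 8, 0, 9, 5]

Message polynomial: m(x) = 10 + 5·x + 3·x^2 (mod 13).
For each evaluation point α_i, compute m(α_i) mod 13:
  α_1 = 5: Horner steps 3 → 7 → 6, so m(5) = 6.
  α_2 = 12: Horner steps 3 → 2 → 8, so m(12) = 8.
  α_3 = 4: Horner steps 3 → 4 → 0, so m(4) = 0.
  α_4 = 10: Horner steps 3 → 9 → 9, so m(10) = 9.
  α_5 = 1: Horner steps 3 → 8 → 5, so m(1) = 5.
Codeword c = [6, 8, 0, 9, 5] ∈ F_13^5.


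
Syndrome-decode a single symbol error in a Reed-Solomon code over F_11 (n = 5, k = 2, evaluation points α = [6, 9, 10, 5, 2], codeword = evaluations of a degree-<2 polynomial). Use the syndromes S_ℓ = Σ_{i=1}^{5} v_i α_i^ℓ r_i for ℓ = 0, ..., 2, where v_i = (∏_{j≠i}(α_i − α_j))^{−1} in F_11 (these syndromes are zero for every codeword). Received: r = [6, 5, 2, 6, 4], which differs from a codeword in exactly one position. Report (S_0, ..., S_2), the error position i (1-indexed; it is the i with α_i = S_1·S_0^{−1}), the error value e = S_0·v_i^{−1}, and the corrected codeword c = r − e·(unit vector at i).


S = (9, 10, 5), error at position 1, error magnitude e = 3, c = [3, 5, 2, 6, 4].

Step 1: column multipliers v_i = (∏_{j≠i}(α_i − α_j))^{−1} mod 11.
  i = 1 (α = 6): (6−9)(6−10)(6−5)(6−2) = (−3)·(−4)·1·4 = 48 ≡ 4, so v_1 = 4^{−1} = 3 (mod 11).
  i = 2 (α = 9): (9−6)(9−10)(9−5)(9−2) = 3·(−1)·4·7 = −84 ≡ 4, so v_2 = 4^{−1} = 3 (mod 11).
  i = 3 (α = 10): (10−6)(10−9)(10−5)(10−2) = 4·1·5·8 = 160 ≡ 6, so v_3 = 6^{−1} = 2 (mod 11).
  i = 4 (α = 5): (5−6)(5−9)(5−10)(5−2) = (−1)·(−4)·(−5)·3 = −60 ≡ 6, so v_4 = 6^{−1} = 2 (mod 11).
  i = 5 (α = 2): (2−6)(2−9)(2−10)(2−5) = (−4)·(−7)·(−8)·(−3) = 672 ≡ 1, so v_5 = 1^{−1} = 1 (mod 11).
  v = [3, 3, 2, 2, 1].
Step 2: syndromes of r = [6, 5, 2, 6, 4] (all sums mod 11).
  S_0 = Σ v_i r_i = 3·6 + 3·5 + 2·2 + 2·6 + 1·4 = 53 ≡ 9.
  S_1 = Σ v_i α_i r_i = 3·6·6 + 3·9·5 + 2·10·2 + 2·5·6 + 1·2·4 = 351 ≡ 10.
  α_i^2 mod 11 = [3, 4, 1, 3, 4].
  S_2 = Σ v_i α_i^2 r_i = 3·3·6 + 3·4·5 + 2·1·2 + 2·3·6 + 1·4·4 = 170 ≡ 5.
  S = (9, 10, 5) ≠ 0, so r is not a codeword (an error is present).
Step 3: locate the error. For a single error e at position i, S_ℓ = v_i·e·α_i^ℓ, so α_err = S_1/S_0.
  S_0^{−1} = 9^{−1} = 5 (mod 11), so α_err = 10·5 = 50 ≡ 6 = α_1. Error position i = 1.
  Consistency check: S_2/S_1 = 5·10 = 50 ≡ 6 = α_err ✓ (single-error assumption holds).
Step 4: error magnitude e = S_0/v_1 = S_0·∏_{j≠1}(α_1 − α_j) = 9·4 = 36 ≡ 3 (mod 11).
Step 5: correct position 1: c_1 = r_1 − e = 6 − 3 ≡ 3 (mod 11). Hence c = [3, 5, 2, 6, 4].
  Check: interpolating c through the α_i gives m(x) = 10 + 8·x (degree < 2) with m(α_i) = c_i for every i, so c is indeed a codeword.


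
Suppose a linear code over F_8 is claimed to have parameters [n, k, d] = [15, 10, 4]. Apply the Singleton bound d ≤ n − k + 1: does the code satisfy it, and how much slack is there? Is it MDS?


Singleton RHS = n − k + 1 = 6, slack = 2, bound satisfied, not MDS.

Singleton bound: d ≤ n − k + 1.
Here n = 15, k = 10, so n − k + 1 = 6.
Given d = 4, check d ≤ 6: YES.
Slack = (n − k + 1) − d = 2.
The code is NOT MDS (slack = 2 > 0).
Description: the claimed parameters are [15, 10, 4]_8; such a code would be non-MDS.


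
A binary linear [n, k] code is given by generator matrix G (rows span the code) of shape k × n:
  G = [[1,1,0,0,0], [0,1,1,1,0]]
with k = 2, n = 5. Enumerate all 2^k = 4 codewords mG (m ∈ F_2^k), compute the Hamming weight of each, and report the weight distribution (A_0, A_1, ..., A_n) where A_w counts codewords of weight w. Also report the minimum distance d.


Weight distribution: A_0 = 1, A_2 = 1, A_3 = 2. Minimum distance d = 2.

Enumerate all 2^2 = 4 messages m ∈ F_2^2.
For each, compute codeword c = mG in F_2^5, then tally its weight.
  m = 00 → c = 00000, weight = 0.
  m = 10 → c = 11000, weight = 2.
  m = 01 → c = 01110, weight = 3.
  m = 11 → c = 10110, weight = 3.
Tally weights:
  weight 0: 1 codewords.
  weight 2: 1 codewords.
  weight 3: 2 codewords.
Minimum distance d = smallest w > 0 with A_w > 0 = 2.
Sanity: Σ A_w = 4 = 2^2 = 4 ✓.


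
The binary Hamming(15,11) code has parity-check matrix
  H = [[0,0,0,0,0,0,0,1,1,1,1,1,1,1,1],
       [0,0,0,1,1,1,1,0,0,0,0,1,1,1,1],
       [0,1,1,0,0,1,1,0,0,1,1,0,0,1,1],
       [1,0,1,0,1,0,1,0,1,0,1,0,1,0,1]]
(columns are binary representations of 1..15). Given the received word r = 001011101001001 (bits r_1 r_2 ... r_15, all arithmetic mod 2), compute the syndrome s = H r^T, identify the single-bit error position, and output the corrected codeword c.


s = (1, 1, 0, 1)^T, error position = 13, corrected codeword c = 001011101001101

Compute s = H r^T mod 2 one row at a time:
  s_1 = 0 + 1 + 0 + 0 + 1 + 0 + 0 + 1 = 3 ≡ 1 (mod 2).
  s_2 = 0 + 1 + 1 + 1 + 1 + 0 + 0 + 1 = 5 ≡ 1 (mod 2).
  s_3 = 0 + 1 + 1 + 1 + 0 + 0 + 0 + 1 = 4 ≡ 0 (mod 2).
  s_4 = 0 + 1 + 1 + 1 + 1 + 0 + 0 + 1 = 5 ≡ 1 (mod 2).
s = (1, 1, 0, 1)^T — this equals column 13 of H (binary 1101), so error is at position 13.
Correct: flip bit 13 of r = 001011101001001 to get c = 001011101001101.


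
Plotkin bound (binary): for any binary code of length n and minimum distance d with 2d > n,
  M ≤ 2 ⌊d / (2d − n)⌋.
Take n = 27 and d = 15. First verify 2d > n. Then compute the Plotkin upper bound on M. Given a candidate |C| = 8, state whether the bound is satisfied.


Plotkin bound M ≤ 10; given |C| = 8 ≤ bound (satisfied).

Check applicability: 2d = 30, n = 27.
2d − n = 3 > 0, so Plotkin applies.
Compute d/(2d−n) = 15/3 ≈ 5.0000.
⌊d/(2d−n)⌋ = 5.
Plotkin bound: M ≤ 2·5 = 10.
Given |C| = 8, check: satisfied.
This |C| is below the Plotkin bound.


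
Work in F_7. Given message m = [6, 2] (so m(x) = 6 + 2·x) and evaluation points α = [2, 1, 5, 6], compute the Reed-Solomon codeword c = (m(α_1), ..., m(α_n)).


c = [3, 1, 2, 4]

Message polynomial: m(x) = 6 + 2·x (mod 7).
For each evaluation point α_i, compute m(α_i) mod 7:
  α_1 = 2: Horner steps 2 → 3, so m(2) = 3.
  α_2 = 1: Horner steps 2 → 1, so m(1) = 1.
  α_3 = 5: Horner steps 2 → 2, so m(5) = 2.
  α_4 = 6: Horner steps 2 → 4, so m(6) = 4.
Codeword c = [3, 1, 2, 4] ∈ F_7^4.


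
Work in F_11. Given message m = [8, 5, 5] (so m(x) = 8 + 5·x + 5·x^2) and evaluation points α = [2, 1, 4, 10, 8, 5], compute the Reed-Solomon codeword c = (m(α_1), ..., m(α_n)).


c = [5, 7, 9, 8, 5, 4]

Message polynomial: m(x) = 8 + 5·x + 5·x^2 (mod 11).
For each evaluation point α_i, compute m(α_i) mod 11:
  α_1 = 2: Horner steps 5 → 4 → 5, so m(2) = 5.
  α_2 = 1: Horner steps 5 → 10 → 7, so m(1) = 7.
  α_3 = 4: Horner steps 5 → 3 → 9, so m(4) = 9.
  α_4 = 10: Horner steps 5 → 0 → 8, so m(10) = 8.
  α_5 = 8: Horner steps 5 → 1 → 5, so m(8) = 5.
  α_6 = 5: Horner steps 5 → 8 → 4, so m(5) = 4.
Codeword c = [5, 7, 9, 8, 5, 4] ∈ F_11^6.


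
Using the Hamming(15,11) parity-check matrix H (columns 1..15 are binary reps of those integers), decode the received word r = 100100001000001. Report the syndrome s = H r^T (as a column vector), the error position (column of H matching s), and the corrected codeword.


s = (0, 0, 1, 1)^T, error position = 3, corrected codeword c = 101100001000001

Compute s = H r^T mod 2 one row at a time:
  s_1 = 0 + 1 + 0 + 0 + 0 + 0 + 0 + 1 = 2 ≡ 0 (mod 2).
  s_2 = 1 + 0 + 0 + 0 + 0 + 0 + 0 + 1 = 2 ≡ 0 (mod 2).
  s_3 = 0 + 0 + 0 + 0 + 0 + 0 + 0 + 1 = 1 ≡ 1 (mod 2).
  s_4 = 1 + 0 + 0 + 0 + 1 + 0 + 0 + 1 = 3 ≡ 1 (mod 2).
s = (0, 0, 1, 1)^T — this equals column 3 of H (binary 0011), so error is at position 3.
Correct: flip bit 3 of r = 100100001000001 to get c = 101100001000001.


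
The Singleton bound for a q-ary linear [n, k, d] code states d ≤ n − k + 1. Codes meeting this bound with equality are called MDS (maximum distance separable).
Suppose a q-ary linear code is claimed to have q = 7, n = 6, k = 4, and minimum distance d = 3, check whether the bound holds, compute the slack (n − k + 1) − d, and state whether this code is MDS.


Singleton RHS = n − k + 1 = 3, slack = 0, bound satisfied, MDS.

Singleton bound: d ≤ n − k + 1.
Here n = 6, k = 4, so n − k + 1 = 3.
Given d = 3, check d ≤ 3: YES.
Slack = (n − k + 1) − d = 0.
The code is MDS (slack = 0).
Description: the claimed parameters are [6, 4, 3]_7; such a code would be MDS (meets Singleton bound).


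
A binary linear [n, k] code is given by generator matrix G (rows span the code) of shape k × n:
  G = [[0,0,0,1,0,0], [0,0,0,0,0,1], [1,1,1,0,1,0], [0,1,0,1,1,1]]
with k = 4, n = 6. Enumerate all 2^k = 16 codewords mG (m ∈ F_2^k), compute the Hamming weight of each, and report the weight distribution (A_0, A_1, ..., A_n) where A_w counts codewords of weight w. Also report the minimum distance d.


Weight distribution: A_0 = 1, A_1 = 2, A_2 = 3, A_3 = 4, A_4 = 3, A_5 = 2, A_6 = 1. Minimum distance d = 1.

Enumerate all 2^4 = 16 messages m ∈ F_2^4.
For each, compute codeword c = mG in F_2^6, then tally its weight.
  m = 0000 → c = 000000, weight = 0.
  m = 1000 → c = 000100, weight = 1.
  m = 0100 → c = 000001, weight = 1.
  m = 1100 → c = 000101, weight = 2.
  m = 0010 → c = 111010, weight = 4.
  m = 1010 → c = 111110, weight = 5.
  m = 0110 → c = 111011, weight = 5.
  m = 1110 → c = 111111, weight = 6.
  m = 0001 → c = 010111, weight = 4.
  m = 1001 → c = 010011, weight = 3.
  m = 0101 → c = 010110, weight = 3.
  m = 1101 → c = 010010, weight = 2.
  m = 0011 → c = 101101, weight = 4.
  m = 1011 → c = 101001, weight = 3.
  m = 0111 → c = 101100, weight = 3.
  m = 1111 → c = 101000, weight = 2.
Tally weights:
  weight 0: 1 codewords.
  weight 1: 2 codewords.
  weight 2: 3 codewords.
  weight 3: 4 codewords.
  weight 4: 3 codewords.
  weight 5: 2 codewords.
  weight 6: 1 codewords.
Minimum distance d = smallest w > 0 with A_w > 0 = 1.
Sanity: Σ A_w = 16 = 2^4 = 16 ✓.


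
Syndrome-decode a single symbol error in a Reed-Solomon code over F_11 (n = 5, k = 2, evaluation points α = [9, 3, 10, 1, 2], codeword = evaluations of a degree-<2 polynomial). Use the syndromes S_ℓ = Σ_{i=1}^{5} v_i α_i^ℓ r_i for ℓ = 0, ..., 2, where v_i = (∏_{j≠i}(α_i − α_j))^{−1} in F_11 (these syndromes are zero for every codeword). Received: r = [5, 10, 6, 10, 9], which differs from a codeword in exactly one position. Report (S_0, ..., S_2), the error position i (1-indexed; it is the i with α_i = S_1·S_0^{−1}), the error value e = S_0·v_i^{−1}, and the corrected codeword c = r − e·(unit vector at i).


S = (2, 2, 2), error at position 4, error magnitude e = 2, c = [5, 10, 6, 8, 9].

Step 1: column multipliers v_i = (∏_{j≠i}(α_i − α_j))^{−1} mod 11.
  i = 1 (α = 9): (9−3)(9−10)(9−1)(9−2) = 6·(−1)·8·7 = −336 ≡ 5, so v_1 = 5^{−1} = 9 (mod 11).
  i = 2 (α = 3): (3−9)(3−10)(3−1)(3−2) = (−6)·(−7)·2·1 = 84 ≡ 7, so v_2 = 7^{−1} = 8 (mod 11).
  i = 3 (α = 10): (10−9)(10−3)(10−1)(10−2) = 1·7·9·8 = 504 ≡ 9, so v_3 = 9^{−1} = 5 (mod 11).
  i = 4 (α = 1): (1−9)(1−3)(1−10)(1−2) = (−8)·(−2)·(−9)·(−1) = 144 ≡ 1, so v_4 = 1^{−1} = 1 (mod 11).
  i = 5 (α = 2): (2−9)(2−3)(2−10)(2−1) = (−7)·(−1)·(−8)·1 = −56 ≡ 10, so v_5 = 10^{−1} = 10 (mod 11).
  v = [9, 8, 5, 1, 10].
Step 2: syndromes of r = [5, 10, 6, 10, 9] (all sums mod 11).
  S_0 = Σ v_i r_i = 9·5 + 8·10 + 5·6 + 1·10 + 10·9 = 255 ≡ 2.
  S_1 = Σ v_i α_i r_i = 9·9·5 + 8·3·10 + 5·10·6 + 1·1·10 + 10·2·9 = 1135 ≡ 2.
  α_i^2 mod 11 = [4, 9, 1, 1, 4].
  S_2 = Σ v_i α_i^2 r_i = 9·4·5 + 8·9·10 + 5·1·6 + 1·1·10 + 10·4·9 = 1300 ≡ 2.
  S = (2, 2, 2) ≠ 0, so r is not a codeword (an error is present).
Step 3: locate the error. For a single error e at position i, S_ℓ = v_i·e·α_i^ℓ, so α_err = S_1/S_0.
  S_0^{−1} = 2^{−1} = 6 (mod 11), so α_err = 2·6 = 12 ≡ 1 = α_4. Error position i = 4.
  Consistency check: S_2/S_1 = 2·6 = 12 ≡ 1 = α_err ✓ (single-error assumption holds).
Step 4: error magnitude e = S_0/v_4 = S_0·∏_{j≠4}(α_4 − α_j) = 2·1 = 2 ≡ 2 (mod 11).
Step 5: correct position 4: c_4 = r_4 − e = 10 − 2 ≡ 8 (mod 11). Hence c = [5, 10, 6, 8, 9].
  Check: interpolating c through the α_i gives m(x) = 7 + 1·x (degree < 2) with m(α_i) = c_i for every i, so c is indeed a codeword.


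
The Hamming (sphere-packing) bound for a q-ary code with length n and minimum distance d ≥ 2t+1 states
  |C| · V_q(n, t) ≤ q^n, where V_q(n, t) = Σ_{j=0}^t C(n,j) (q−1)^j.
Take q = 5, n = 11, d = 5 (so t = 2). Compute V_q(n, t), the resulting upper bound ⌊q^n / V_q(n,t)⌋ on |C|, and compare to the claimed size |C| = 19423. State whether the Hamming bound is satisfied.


V_q(n, t) = 925, q^n = 48828125, Hamming bound = 52787, |C| = 19423 ≤ bound (satisfied).

Step 1: Compute V_q(n, t) = Σ_{j=0}^2 C(n, j) (q−1)^j.
  j = 0: C(11,0)·(4)^0 = 1·1 = 1.
  j = 1: C(11,1)·(4)^1 = 11·4 = 44.
  j = 2: C(11,2)·(4)^2 = 55·16 = 880.
  V_q(n, t) = 1 + 44 + 880 = 925.
Step 2: q^n = 5^11 = 48828125.
Step 3: Hamming bound ⌊q^n / V_q(n,t)⌋ = ⌊48828125/925⌋ = 52787.
Step 4: Compare |C| = 19423 to 52787: satisfied.
The claimed |C| lies below the Hamming bound.


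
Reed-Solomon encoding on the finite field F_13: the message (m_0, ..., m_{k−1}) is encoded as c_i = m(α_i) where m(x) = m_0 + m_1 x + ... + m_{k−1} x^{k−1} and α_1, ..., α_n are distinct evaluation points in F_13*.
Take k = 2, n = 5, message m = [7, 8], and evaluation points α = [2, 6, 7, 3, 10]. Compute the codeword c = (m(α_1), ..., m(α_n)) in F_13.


c = [10, 3, 11, 5, 9]

Message polynomial: m(x) = 7 + 8·x (mod 13).
For each evaluation point α_i, compute m(α_i) mod 13:
  α_1 = 2: Horner steps 8 → 10, so m(2) = 10.
  α_2 = 6: Horner steps 8 → 3, so m(6) = 3.
  α_3 = 7: Horner steps 8 → 11, so m(7) = 11.
  α_4 = 3: Horner steps 8 → 5, so m(3) = 5.
  α_5 = 10: Horner steps 8 → 9, so m(10) = 9.
Codeword c = [10, 3, 11, 5, 9] ∈ F_13^5.


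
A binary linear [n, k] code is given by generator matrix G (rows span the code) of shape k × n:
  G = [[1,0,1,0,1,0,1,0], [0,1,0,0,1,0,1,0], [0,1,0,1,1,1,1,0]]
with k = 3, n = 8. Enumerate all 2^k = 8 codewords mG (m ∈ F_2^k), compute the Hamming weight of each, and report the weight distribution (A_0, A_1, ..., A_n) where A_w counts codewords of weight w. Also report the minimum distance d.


Weight distribution: A_0 = 1, A_2 = 1, A_3 = 2, A_4 = 1, A_5 = 2, A_6 = 1. Minimum distance d = 2.

Enumerate all 2^3 = 8 messages m ∈ F_2^3.
For each, compute codeword c = mG in F_2^8, then tally its weight.
  m = 000 → c = 00000000, weight = 0.
  m = 100 → c = 10101010, weight = 4.
  m = 010 → c = 01001010, weight = 3.
  m = 110 → c = 11100000, weight = 3.
  m = 001 → c = 01011110, weight = 5.
  m = 101 → c = 11110100, weight = 5.
  m = 011 → c = 00010100, weight = 2.
  m = 111 → c = 10111110, weight = 6.
Tally weights:
  weight 0: 1 codewords.
  weight 2: 1 codewords.
  weight 3: 2 codewords.
  weight 4: 1 codewords.
  weight 5: 2 codewords.
  weight 6: 1 codewords.
Minimum distance d = smallest w > 0 with A_w > 0 = 2.
Sanity: Σ A_w = 8 = 2^3 = 8 ✓.


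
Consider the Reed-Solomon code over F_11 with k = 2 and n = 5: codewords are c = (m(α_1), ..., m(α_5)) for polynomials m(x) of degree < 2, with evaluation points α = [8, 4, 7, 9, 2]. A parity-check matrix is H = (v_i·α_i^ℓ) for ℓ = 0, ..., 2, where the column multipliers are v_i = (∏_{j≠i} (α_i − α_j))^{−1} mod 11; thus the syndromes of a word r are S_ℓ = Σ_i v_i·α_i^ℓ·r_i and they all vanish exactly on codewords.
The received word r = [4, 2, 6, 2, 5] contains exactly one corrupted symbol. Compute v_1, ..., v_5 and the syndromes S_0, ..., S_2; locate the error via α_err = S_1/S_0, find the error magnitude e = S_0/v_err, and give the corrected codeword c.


S = (1, 4, 5), error at position 2, error magnitude e = 1, c = [4, 1, 6, 2, 5].

Step 1: column multipliers v_i = (∏_{j≠i}(α_i − α_j))^{−1} mod 11.
  i = 1 (α = 8): (8−4)(8−7)(8−9)(8−2) = 4·1·(−1)·6 = −24 ≡ 9, so v_1 = 9^{−1} = 5 (mod 11).
  i = 2 (α = 4): (4−8)(4−7)(4−9)(4−2) = (−4)·(−3)·(−5)·2 = −120 ≡ 1, so v_2 = 1^{−1} = 1 (mod 11).
  i = 3 (α = 7): (7−8)(7−4)(7−9)(7−2) = (−1)·3·(−2)·5 = 30 ≡ 8, so v_3 = 8^{−1} = 7 (mod 11).
  i = 4 (α = 9): (9−8)(9−4)(9−7)(9−2) = 1·5·2·7 = 70 ≡ 4, so v_4 = 4^{−1} = 3 (mod 11).
  i = 5 (α = 2): (2−8)(2−4)(2−7)(2−9) = (−6)·(−2)·(−5)·(−7) = 420 ≡ 2, so v_5 = 2^{−1} = 6 (mod 11).
  v = [5, 1, 7, 3, 6].
Step 2: syndromes of r = [4, 2, 6, 2, 5] (all sums mod 11).
  S_0 = Σ v_i r_i = 5·4 + 1·2 + 7·6 + 3·2 + 6·5 = 100 ≡ 1.
  S_1 = Σ v_i α_i r_i = 5·8·4 + 1·4·2 + 7·7·6 + 3·9·2 + 6·2·5 = 576 ≡ 4.
  α_i^2 mod 11 = [9, 5, 5, 4, 4].
  S_2 = Σ v_i α_i^2 r_i = 5·9·4 + 1·5·2 + 7·5·6 + 3·4·2 + 6·4·5 = 544 ≡ 5.
  S = (1, 4, 5) ≠ 0, so r is not a codeword (an error is present).
Step 3: locate the error. For a single error e at position i, S_ℓ = v_i·e·α_i^ℓ, so α_err = S_1/S_0.
  S_0^{−1} = 1^{−1} = 1 (mod 11), so α_err = 4·1 = 4 ≡ 4 = α_2. Error position i = 2.
  Consistency check: S_2/S_1 = 5·3 = 15 ≡ 4 = α_err ✓ (single-error assumption holds).
Step 4: error magnitude e = S_0/v_2 = S_0·∏_{j≠2}(α_2 − α_j) = 1·1 = 1 ≡ 1 (mod 11).
Step 5: correct position 2: c_2 = r_2 − e = 2 − 1 ≡ 1 (mod 11). Hence c = [4, 1, 6, 2, 5].
  Check: interpolating c through the α_i gives m(x) = 9 + 9·x (degree < 2) with m(α_i) = c_i for every i, so c is indeed a codeword.


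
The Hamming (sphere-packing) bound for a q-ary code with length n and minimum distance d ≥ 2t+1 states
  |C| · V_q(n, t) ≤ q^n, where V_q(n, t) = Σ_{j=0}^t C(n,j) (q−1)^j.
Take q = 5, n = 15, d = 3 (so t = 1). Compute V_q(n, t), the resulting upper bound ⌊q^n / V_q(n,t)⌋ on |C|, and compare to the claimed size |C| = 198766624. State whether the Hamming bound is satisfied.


V_q(n, t) = 61, q^n = 30517578125, Hamming bound = 500288165, |C| = 198766624 ≤ bound (satisfied).

Step 1: Compute V_q(n, t) = Σ_{j=0}^1 C(n, j) (q−1)^j.
  j = 0: C(15,0)·(4)^0 = 1·1 = 1.
  j = 1: C(15,1)·(4)^1 = 15·4 = 60.
  V_q(n, t) = 1 + 60 = 61.
Step 2: q^n = 5^15 = 30517578125.
Step 3: Hamming bound ⌊q^n / V_q(n,t)⌋ = ⌊30517578125/61⌋ = 500288165.
Step 4: Compare |C| = 198766624 to 500288165: satisfied.
The claimed |C| lies below the Hamming bound.


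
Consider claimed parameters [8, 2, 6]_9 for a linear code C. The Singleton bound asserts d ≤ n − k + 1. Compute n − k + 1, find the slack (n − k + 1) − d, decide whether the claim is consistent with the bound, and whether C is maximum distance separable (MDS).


Singleton RHS = n − k + 1 = 7, slack = 1, bound satisfied, not MDS.

Singleton bound: d ≤ n − k + 1.
Here n = 8, k = 2, so n − k + 1 = 7.
Given d = 6, check d ≤ 7: YES.
Slack = (n − k + 1) − d = 1.
The code is NOT MDS (slack = 1 > 0).
Description: the claimed parameters are [8, 2, 6]_9; such a code would be non-MDS.


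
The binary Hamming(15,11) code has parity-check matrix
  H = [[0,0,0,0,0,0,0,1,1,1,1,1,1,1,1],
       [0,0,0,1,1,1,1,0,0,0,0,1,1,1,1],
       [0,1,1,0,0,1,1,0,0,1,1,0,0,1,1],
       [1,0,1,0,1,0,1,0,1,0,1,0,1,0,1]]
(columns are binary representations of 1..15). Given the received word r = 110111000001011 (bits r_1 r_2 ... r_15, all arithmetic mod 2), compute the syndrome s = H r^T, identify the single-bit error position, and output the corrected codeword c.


s = (1, 0, 0, 1)^T, error position = 9, corrected codeword c = 110111001001011

Compute s = H r^T mod 2 one row at a time:
  s_1 = 0 + 0 + 0 + 0 + 1 + 0 + 1 + 1 = 3 ≡ 1 (mod 2).
  s_2 = 1 + 1 + 1 + 0 + 1 + 0 + 1 + 1 = 6 ≡ 0 (mod 2).
  s_3 = 1 + 0 + 1 + 0 + 0 + 0 + 1 + 1 = 4 ≡ 0 (mod 2).
  s_4 = 1 + 0 + 1 + 0 + 0 + 0 + 0 + 1 = 3 ≡ 1 (mod 2).
s = (1, 0, 0, 1)^T — this equals column 9 of H (binary 1001), so error is at position 9.
Correct: flip bit 9 of r = 110111000001011 to get c = 110111001001011.


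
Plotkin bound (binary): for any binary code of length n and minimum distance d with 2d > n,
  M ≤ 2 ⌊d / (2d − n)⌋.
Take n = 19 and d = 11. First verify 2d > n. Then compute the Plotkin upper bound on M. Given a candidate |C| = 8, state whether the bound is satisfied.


Plotkin bound M ≤ 6; given |C| = 8 > bound (violated).

Check applicability: 2d = 22, n = 19.
2d − n = 3 > 0, so Plotkin applies.
Compute d/(2d−n) = 11/3 ≈ 3.6667.
⌊d/(2d−n)⌋ = 3.
Plotkin bound: M ≤ 2·3 = 6.
Given |C| = 8, check: VIOLATED.
This |C| is above the Plotkin bound, so no binary code with n = 19, d = 11 and 8 codewords exists.


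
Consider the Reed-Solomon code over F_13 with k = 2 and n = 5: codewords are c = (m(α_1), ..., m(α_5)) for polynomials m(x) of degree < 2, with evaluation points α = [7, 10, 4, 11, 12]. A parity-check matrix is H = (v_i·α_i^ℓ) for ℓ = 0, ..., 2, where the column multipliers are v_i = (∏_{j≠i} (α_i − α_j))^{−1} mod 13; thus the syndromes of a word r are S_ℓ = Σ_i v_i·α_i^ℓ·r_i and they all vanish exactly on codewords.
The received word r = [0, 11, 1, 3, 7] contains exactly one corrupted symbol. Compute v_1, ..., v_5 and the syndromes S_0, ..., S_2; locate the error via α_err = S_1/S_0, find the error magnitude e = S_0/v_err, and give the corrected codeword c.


S = (9, 12, 3), error at position 2, error magnitude e = 12, c = [0, 12, 1, 3, 7].

Step 1: column multipliers v_i = (∏_{j≠i}(α_i − α_j))^{−1} mod 13.
  i = 1 (α = 7): (7−10)(7−4)(7−11)(7−12) = (−3)·3·(−4)·(−5) = −180 ≡ 2, so v_1 = 2^{−1} = 7 (mod 13).
  i = 2 (α = 10): (10−7)(10−4)(10−11)(10−12) = 3·6·(−1)·(−2) = 36 ≡ 10, so v_2 = 10^{−1} = 4 (mod 13).
  i = 3 (α = 4): (4−7)(4−10)(4−11)(4−12) = (−3)·(−6)·(−7)·(−8) = 1008 ≡ 7, so v_3 = 7^{−1} = 2 (mod 13).
  i = 4 (α = 11): (11−7)(11−10)(11−4)(11−12) = 4·1·7·(−1) = −28 ≡ 11, so v_4 = 11^{−1} = 6 (mod 13).
  i = 5 (α = 12): (12−7)(12−10)(12−4)(12−11) = 5·2·8·1 = 80 ≡ 2, so v_5 = 2^{−1} = 7 (mod 13).
  v = [7, 4, 2, 6, 7].
Step 2: syndromes of r = [0, 11, 1, 3, 7] (all sums mod 13).
  S_0 = Σ v_i r_i = 7·0 + 4·11 + 2·1 + 6·3 + 7·7 = 113 ≡ 9.
  S_1 = Σ v_i α_i r_i = 7·7·0 + 4·10·11 + 2·4·1 + 6·11·3 + 7·12·7 = 1234 ≡ 12.
  α_i^2 mod 13 = [10, 9, 3, 4, 1].
  S_2 = Σ v_i α_i^2 r_i = 7·10·0 + 4·9·11 + 2·3·1 + 6·4·3 + 7·1·7 = 523 ≡ 3.
  S = (9, 12, 3) ≠ 0, so r is not a codeword (an error is present).
Step 3: locate the error. For a single error e at position i, S_ℓ = v_i·e·α_i^ℓ, so α_err = S_1/S_0.
  S_0^{−1} = 9^{−1} = 3 (mod 13), so α_err = 12·3 = 36 ≡ 10 = α_2. Error position i = 2.
  Consistency check: S_2/S_1 = 3·12 = 36 ≡ 10 = α_err ✓ (single-error assumption holds).
Step 4: error magnitude e = S_0/v_2 = S_0·∏_{j≠2}(α_2 − α_j) = 9·10 = 90 ≡ 12 (mod 13).
Step 5: correct position 2: c_2 = r_2 − e = 11 − 12 ≡ 12 (mod 13). Hence c = [0, 12, 1, 3, 7].
  Check: interpolating c through the α_i gives m(x) = 11 + 4·x (degree < 2) with m(α_i) = c_i for every i, so c is indeed a codeword.


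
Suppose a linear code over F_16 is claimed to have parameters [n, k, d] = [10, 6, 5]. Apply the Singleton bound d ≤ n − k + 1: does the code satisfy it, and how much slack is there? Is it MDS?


Singleton RHS = n − k + 1 = 5, slack = 0, bound satisfied, MDS.

Singleton bound: d ≤ n − k + 1.
Here n = 10, k = 6, so n − k + 1 = 5.
Given d = 5, check d ≤ 5: YES.
Slack = (n − k + 1) − d = 0.
The code is MDS (slack = 0).
Description: the claimed parameters are [10, 6, 5]_16; such a code would be MDS (meets Singleton bound).


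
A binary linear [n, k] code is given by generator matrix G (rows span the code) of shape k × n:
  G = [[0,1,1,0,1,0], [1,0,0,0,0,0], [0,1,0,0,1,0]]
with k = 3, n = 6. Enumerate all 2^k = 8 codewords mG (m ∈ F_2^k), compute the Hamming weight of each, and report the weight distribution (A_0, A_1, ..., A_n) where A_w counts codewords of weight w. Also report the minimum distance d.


Weight distribution: A_0 = 1, A_1 = 2, A_2 = 2, A_3 = 2, A_4 = 1. Minimum distance d = 1.

Enumerate all 2^3 = 8 messages m ∈ F_2^3.
For each, compute codeword c = mG in F_2^6, then tally its weight.
  m = 000 → c = 000000, weight = 0.
  m = 100 → c = 011010, weight = 3.
  m = 010 → c = 100000, weight = 1.
  m = 110 → c = 111010, weight = 4.
  m = 001 → c = 010010, weight = 2.
  m = 101 → c = 001000, weight = 1.
  m = 011 → c = 110010, weight = 3.
  m = 111 → c = 101000, weight = 2.
Tally weights:
  weight 0: 1 codewords.
  weight 1: 2 codewords.
  weight 2: 2 codewords.
  weight 3: 2 codewords.
  weight 4: 1 codewords.
Minimum distance d = smallest w > 0 with A_w > 0 = 1.
Sanity: Σ A_w = 8 = 2^3 = 8 ✓.


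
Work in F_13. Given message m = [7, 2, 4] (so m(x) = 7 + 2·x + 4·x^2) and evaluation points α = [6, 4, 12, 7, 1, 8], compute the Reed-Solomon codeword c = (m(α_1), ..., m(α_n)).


c = [7, 1, 9, 9, 0, 6]

Message polynomial: m(x) = 7 + 2·x + 4·x^2 (mod 13).
For each evaluation point α_i, compute m(α_i) mod 13:
  α_1 = 6: Horner steps 4 → 0 → 7, so m(6) = 7.
  α_2 = 4: Horner steps 4 → 5 → 1, so m(4) = 1.
  α_3 = 12: Horner steps 4 → 11 → 9, so m(12) = 9.
  α_4 = 7: Horner steps 4 → 4 → 9, so m(7) = 9.
  α_5 = 1: Horner steps 4 → 6 → 0, so m(1) = 0.
  α_6 = 8: Horner steps 4 → 8 → 6, so m(8) = 6.
Codeword c = [7, 1, 9, 9, 0, 6] ∈ F_13^6.


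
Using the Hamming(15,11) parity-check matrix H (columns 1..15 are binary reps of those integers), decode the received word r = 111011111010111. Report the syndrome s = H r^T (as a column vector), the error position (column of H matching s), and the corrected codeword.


s = (0, 0, 1, 0)^T, error position = 2, corrected codeword c = 101011111010111

Compute s = H r^T mod 2 one row at a time:
  s_1 = 1 + 1 + 0 + 1 + 0 + 1 + 1 + 1 = 6 ≡ 0 (mod 2).
  s_2 = 0 + 1 + 1 + 1 + 0 + 1 + 1 + 1 = 6 ≡ 0 (mod 2).
  s_3 = 1 + 1 + 1 + 1 + 0 + 1 + 1 + 1 = 7 ≡ 1 (mod 2).
  s_4 = 1 + 1 + 1 + 1 + 1 + 1 + 1 + 1 = 8 ≡ 0 (mod 2).
s = (0, 0, 1, 0)^T — this equals column 2 of H (binary 0010), so error is at position 2.
Correct: flip bit 2 of r = 111011111010111 to get c = 101011111010111.


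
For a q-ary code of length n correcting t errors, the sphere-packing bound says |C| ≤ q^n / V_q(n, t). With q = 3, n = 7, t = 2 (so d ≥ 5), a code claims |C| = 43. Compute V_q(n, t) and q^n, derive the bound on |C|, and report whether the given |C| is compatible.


V_q(n, t) = 99, q^n = 2187, Hamming bound = 22, |C| = 43 > bound (violated).

Step 1: Compute V_q(n, t) = Σ_{j=0}^2 C(n, j) (q−1)^j.
  j = 0: C(7,0)·(2)^0 = 1·1 = 1.
  j = 1: C(7,1)·(2)^1 = 7·2 = 14.
  j = 2: C(7,2)·(2)^2 = 21·4 = 84.
  V_q(n, t) = 1 + 14 + 84 = 99.
Step 2: q^n = 3^7 = 2187.
Step 3: Hamming bound ⌊q^n / V_q(n,t)⌋ = ⌊2187/99⌋ = 22.
Step 4: Compare |C| = 43 to 22: violated.
The claimed |C| lies above the Hamming bound, so no 3-ary code of length 7 with d ≥ 5 can have 43 codewords.


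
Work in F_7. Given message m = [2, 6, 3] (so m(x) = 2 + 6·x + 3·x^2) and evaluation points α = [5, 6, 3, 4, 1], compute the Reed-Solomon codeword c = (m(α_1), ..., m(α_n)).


c = [2, 6, 5, 4, 4]

Message polynomial: m(x) = 2 + 6·x + 3·x^2 (mod 7).
For each evaluation point α_i, compute m(α_i) mod 7:
  α_1 = 5: Horner steps 3 → 0 → 2, so m(5) = 2.
  α_2 = 6: Horner steps 3 → 3 → 6, so m(6) = 6.
  α_3 = 3: Horner steps 3 → 1 → 5, so m(3) = 5.
  α_4 = 4: Horner steps 3 → 4 → 4, so m(4) = 4.
  α_5 = 1: Horner steps 3 → 2 → 4, so m(1) = 4.
Codeword c = [2, 6, 5, 4, 4] ∈ F_7^5.


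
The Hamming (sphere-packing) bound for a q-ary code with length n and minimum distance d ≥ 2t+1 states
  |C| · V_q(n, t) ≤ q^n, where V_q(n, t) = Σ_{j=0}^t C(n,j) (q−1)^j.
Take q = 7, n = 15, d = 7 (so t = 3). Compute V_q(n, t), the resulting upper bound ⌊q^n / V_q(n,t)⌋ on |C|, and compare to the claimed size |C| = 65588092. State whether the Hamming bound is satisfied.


V_q(n, t) = 102151, q^n = 4747561509943, Hamming bound = 46475918, |C| = 65588092 > bound (violated).

Step 1: Compute V_q(n, t) = Σ_{j=0}^3 C(n, j) (q−1)^j.
  j = 0: C(15,0)·(6)^0 = 1·1 = 1.
  j = 1: C(15,1)·(6)^1 = 15·6 = 90.
  j = 2: C(15,2)·(6)^2 = 105·36 = 3780.
  j = 3: C(15,3)·(6)^3 = 455·216 = 98280.
  V_q(n, t) = 1 + 90 + 3780 + 98280 = 102151.
Step 2: q^n = 7^15 = 4747561509943.
Step 3: Hamming bound ⌊q^n / V_q(n,t)⌋ = ⌊4747561509943/102151⌋ = 46475918.
Step 4: Compare |C| = 65588092 to 46475918: violated.
The claimed |C| lies above the Hamming bound, so no 7-ary code of length 15 with d ≥ 7 can have 65588092 codewords.


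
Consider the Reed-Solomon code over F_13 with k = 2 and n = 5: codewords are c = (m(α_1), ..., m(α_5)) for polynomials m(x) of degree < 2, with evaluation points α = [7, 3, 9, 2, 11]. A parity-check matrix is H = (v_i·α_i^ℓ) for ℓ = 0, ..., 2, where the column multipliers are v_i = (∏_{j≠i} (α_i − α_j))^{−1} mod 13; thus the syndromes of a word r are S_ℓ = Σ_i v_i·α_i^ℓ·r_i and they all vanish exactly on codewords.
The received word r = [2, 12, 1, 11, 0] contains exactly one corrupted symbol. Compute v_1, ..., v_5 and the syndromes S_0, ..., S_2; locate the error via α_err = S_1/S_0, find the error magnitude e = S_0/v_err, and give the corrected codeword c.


S = (7, 8, 11), error at position 2, error magnitude e = 8, c = [2, 4, 1, 11, 0].

Step 1: column multipliers v_i = (∏_{j≠i}(α_i − α_j))^{−1} mod 13.
  i = 1 (α = 7): (7−3)(7−9)(7−2)(7−11) = 4·(−2)·5·(−4) = 160 ≡ 4, so v_1 = 4^{−1} = 10 (mod 13).
  i = 2 (α = 3): (3−7)(3−9)(3−2)(3−11) = (−4)·(−6)·1·(−8) = −192 ≡ 3, so v_2 = 3^{−1} = 9 (mod 13).
  i = 3 (α = 9): (9−7)(9−3)(9−2)(9−11) = 2·6·7·(−2) = −168 ≡ 1, so v_3 = 1^{−1} = 1 (mod 13).
  i = 4 (α = 2): (2−7)(2−3)(2−9)(2−11) = (−5)·(−1)·(−7)·(−9) = 315 ≡ 3, so v_4 = 3^{−1} = 9 (mod 13).
  i = 5 (α = 11): (11−7)(11−3)(11−9)(11−2) = 4·8·2·9 = 576 ≡ 4, so v_5 = 4^{−1} = 10 (mod 13).
  v = [10, 9, 1, 9, 10].
Step 2: syndromes of r = [2, 12, 1, 11, 0] (all sums mod 13).
  S_0 = Σ v_i r_i = 10·2 + 9·12 + 1·1 + 9·11 + 10·0 = 228 ≡ 7.
  S_1 = Σ v_i α_i r_i = 10·7·2 + 9·3·12 + 1·9·1 + 9·2·11 + 10·11·0 = 671 ≡ 8.
  α_i^2 mod 13 = [10, 9, 3, 4, 4].
  S_2 = Σ v_i α_i^2 r_i = 10·10·2 + 9·9·12 + 1·3·1 + 9·4·11 + 10·4·0 = 1571 ≡ 11.
  S = (7, 8, 11) ≠ 0, so r is not a codeword (an error is present).
Step 3: locate the error. For a single error e at position i, S_ℓ = v_i·e·α_i^ℓ, so α_err = S_1/S_0.
  S_0^{−1} = 7^{−1} = 2 (mod 13), so α_err = 8·2 = 16 ≡ 3 = α_2. Error position i = 2.
  Consistency check: S_2/S_1 = 11·5 = 55 ≡ 3 = α_err ✓ (single-error assumption holds).
Step 4: error magnitude e = S_0/v_2 = S_0·∏_{j≠2}(α_2 − α_j) = 7·3 = 21 ≡ 8 (mod 13).
Step 5: correct position 2: c_2 = r_2 − e = 12 − 8 ≡ 4 (mod 13). Hence c = [2, 4, 1, 11, 0].
  Check: interpolating c through the α_i gives m(x) = 12 + 6·x (degree < 2) with m(α_i) = c_i for every i, so c is indeed a codeword.


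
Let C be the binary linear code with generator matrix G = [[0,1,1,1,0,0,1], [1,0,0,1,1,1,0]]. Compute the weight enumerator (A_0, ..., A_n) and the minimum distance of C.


Weight distribution: A_0 = 1, A_4 = 2, A_6 = 1. Minimum distance d = 4.

Enumerate all 2^2 = 4 messages m ∈ F_2^2.
For each, compute codeword c = mG in F_2^7, then tally its weight.
  m = 00 → c = 0000000, weight = 0.
  m = 10 → c = 0111001, weight = 4.
  m = 01 → c = 1001110, weight = 4.
  m = 11 → c = 1110111, weight = 6.
Tally weights:
  weight 0: 1 codewords.
  weight 4: 2 codewords.
  weight 6: 1 codewords.
Minimum distance d = smallest w > 0 with A_w > 0 = 4.
Sanity: Σ A_w = 4 = 2^2 = 4 ✓.


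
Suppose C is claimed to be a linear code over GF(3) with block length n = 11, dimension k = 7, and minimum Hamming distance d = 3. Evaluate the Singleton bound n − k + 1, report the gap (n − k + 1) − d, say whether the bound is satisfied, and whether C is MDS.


Singleton RHS = n − k + 1 = 5, slack = 2, bound satisfied, not MDS.

Singleton bound: d ≤ n − k + 1.
Here n = 11, k = 7, so n − k + 1 = 5.
Given d = 3, check d ≤ 5: YES.
Slack = (n − k + 1) − d = 2.
The code is NOT MDS (slack = 2 > 0).
Description: the claimed parameters are [11, 7, 3]_3; such a code would be non-MDS.
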